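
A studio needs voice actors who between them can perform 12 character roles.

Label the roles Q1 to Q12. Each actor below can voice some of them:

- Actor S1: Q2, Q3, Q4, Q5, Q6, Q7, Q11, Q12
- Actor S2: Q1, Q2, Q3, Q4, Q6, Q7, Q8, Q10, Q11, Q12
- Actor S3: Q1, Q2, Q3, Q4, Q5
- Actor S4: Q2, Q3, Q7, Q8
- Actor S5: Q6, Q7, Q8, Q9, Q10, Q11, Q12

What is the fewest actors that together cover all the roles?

2

Take {S3, S5}. Their union is {Q1, Q2, Q3, Q4, Q5, Q6, Q7, Q8, Q9, Q10, Q11, Q12}, which is all 12 roles.
No single actor has all 12 roles (the largest, S2, has 10), so 2 is optimal.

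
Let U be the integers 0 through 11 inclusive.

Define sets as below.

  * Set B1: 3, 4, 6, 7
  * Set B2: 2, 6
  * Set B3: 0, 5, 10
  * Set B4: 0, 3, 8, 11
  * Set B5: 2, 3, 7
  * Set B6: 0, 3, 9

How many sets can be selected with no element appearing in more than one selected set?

B3, B5 are pairwise disjoint (B3={0,5,10}; B5={2,3,7}).
Every remaining set overlaps one of these, and no 3 of the listed sets are pairwise disjoint, so 2 is the maximum.

2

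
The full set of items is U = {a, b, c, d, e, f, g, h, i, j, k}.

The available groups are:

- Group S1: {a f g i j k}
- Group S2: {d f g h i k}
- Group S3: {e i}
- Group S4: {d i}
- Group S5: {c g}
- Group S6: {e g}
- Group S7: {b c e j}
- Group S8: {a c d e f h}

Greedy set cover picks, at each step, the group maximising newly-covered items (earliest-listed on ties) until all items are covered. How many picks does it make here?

Greedy: pick S1 (covers 6 new) → pick S8 (covers 4 new) → pick S7 (covers 1 new). Total picks: 3.

3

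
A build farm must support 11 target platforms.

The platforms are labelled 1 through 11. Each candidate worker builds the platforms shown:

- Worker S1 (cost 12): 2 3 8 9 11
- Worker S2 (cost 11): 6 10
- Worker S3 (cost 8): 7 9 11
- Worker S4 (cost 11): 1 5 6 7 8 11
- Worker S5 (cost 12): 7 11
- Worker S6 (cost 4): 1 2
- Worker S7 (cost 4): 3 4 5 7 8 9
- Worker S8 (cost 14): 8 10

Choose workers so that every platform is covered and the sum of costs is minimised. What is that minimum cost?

27

S2, S3, S6, S7 together cover every platform (S2 ∪ S3 ∪ S6 ∪ S7 = {1, 2, 3, 4, 5, 6, 7, 8, 9, 10, 11}); total cost 11 + 8 + 4 + 4 = 27.
No covering selection has total cost below 27.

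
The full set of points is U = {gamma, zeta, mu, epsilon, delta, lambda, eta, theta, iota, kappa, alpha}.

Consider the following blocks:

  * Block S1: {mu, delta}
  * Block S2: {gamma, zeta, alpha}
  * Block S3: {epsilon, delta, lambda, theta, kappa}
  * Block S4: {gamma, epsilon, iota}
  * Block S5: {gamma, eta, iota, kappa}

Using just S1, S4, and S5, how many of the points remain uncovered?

4

Union of S1, S4, S5 = {gamma, mu, epsilon, delta, eta, iota, kappa}.
Not covered: zeta, lambda, theta, alpha — 4 points.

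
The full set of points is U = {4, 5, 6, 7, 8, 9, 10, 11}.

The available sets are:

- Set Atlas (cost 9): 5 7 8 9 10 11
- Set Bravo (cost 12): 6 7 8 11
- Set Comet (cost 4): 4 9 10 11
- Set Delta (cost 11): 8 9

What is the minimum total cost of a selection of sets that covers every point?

25

Atlas, Bravo, Comet together cover every point (Atlas ∪ Bravo ∪ Comet = {4, 5, 6, 7, 8, 9, 10, 11}); total cost 9 + 12 + 4 = 25.
No covering selection has total cost below 25.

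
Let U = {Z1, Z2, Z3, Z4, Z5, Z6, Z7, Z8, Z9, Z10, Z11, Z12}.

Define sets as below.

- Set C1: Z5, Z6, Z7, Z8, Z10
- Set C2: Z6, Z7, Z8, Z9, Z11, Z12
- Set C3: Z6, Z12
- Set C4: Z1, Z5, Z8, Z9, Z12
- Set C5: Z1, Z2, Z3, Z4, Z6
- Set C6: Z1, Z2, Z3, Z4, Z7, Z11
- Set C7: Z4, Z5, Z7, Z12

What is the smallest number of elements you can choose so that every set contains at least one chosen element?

3

H = {Z4, Z5, Z6} meets every set (each contains at least one member of H), and |H| = 3.
No choice of 2 elements meets every set, so 3 is the minimum.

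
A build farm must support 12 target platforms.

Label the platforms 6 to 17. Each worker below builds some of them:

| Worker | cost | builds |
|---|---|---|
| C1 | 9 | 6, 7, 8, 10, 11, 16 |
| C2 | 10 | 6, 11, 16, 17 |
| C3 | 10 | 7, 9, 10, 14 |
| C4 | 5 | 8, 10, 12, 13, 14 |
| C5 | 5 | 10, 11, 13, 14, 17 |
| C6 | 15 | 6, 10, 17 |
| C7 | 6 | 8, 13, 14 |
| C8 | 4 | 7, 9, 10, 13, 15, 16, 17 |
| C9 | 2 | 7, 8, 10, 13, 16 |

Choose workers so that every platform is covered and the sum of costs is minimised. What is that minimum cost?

C1, C4, C8 together cover every platform (C1 ∪ C4 ∪ C8 = {6, 7, 8, 9, 10, 11, 12, 13, 14, 15, 16, 17}); total cost 9 + 5 + 4 = 18.
The greedy pick C9, C8, C4, C1 costs 20; no covering selection beats 18.

18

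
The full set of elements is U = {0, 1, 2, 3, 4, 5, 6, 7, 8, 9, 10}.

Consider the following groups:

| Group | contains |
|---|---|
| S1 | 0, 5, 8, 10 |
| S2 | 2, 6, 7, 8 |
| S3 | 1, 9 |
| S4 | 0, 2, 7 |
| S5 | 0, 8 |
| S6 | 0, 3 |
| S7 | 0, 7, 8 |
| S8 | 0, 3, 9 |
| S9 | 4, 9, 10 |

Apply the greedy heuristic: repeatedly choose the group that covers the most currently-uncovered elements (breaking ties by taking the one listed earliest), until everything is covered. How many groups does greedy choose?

5

Greedy: pick S1 (covers 4 new) → pick S2 (covers 3 new) → pick S3 (covers 2 new) → pick S6 (covers 1 new) → pick S9 (covers 1 new). Total picks: 5.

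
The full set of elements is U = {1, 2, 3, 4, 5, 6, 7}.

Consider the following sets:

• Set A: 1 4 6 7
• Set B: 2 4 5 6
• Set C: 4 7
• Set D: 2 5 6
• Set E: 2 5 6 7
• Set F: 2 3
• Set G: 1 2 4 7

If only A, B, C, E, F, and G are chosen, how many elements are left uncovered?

Union of A, B, C, E, F, G = {1, 2, 3, 4, 5, 6, 7} — that's every element, so 0 are uncovered.

0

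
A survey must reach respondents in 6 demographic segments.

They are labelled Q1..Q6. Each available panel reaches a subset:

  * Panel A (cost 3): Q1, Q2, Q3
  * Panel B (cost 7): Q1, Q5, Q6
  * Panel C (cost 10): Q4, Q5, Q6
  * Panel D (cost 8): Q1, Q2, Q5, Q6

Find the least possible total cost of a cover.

A, C together cover every segment (A ∪ C = {Q1, Q2, Q3, Q4, Q5, Q6}); total cost 3 + 10 = 13.
No covering selection has total cost below 13.

13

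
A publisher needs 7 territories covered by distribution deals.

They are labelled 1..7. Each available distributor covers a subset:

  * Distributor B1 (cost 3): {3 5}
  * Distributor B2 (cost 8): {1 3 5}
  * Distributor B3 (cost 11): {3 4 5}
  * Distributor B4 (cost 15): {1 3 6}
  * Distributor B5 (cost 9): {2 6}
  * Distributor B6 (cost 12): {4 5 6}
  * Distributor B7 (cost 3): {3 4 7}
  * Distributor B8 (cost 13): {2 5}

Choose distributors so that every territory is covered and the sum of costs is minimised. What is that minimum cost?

B2, B5, B7 together cover every territory (B2 ∪ B5 ∪ B7 = {1, 2, 3, 4, 5, 6, 7}); total cost 8 + 9 + 3 = 20.
The greedy pick B7, B1, B5, B2 costs 23; no covering selection beats 20.

20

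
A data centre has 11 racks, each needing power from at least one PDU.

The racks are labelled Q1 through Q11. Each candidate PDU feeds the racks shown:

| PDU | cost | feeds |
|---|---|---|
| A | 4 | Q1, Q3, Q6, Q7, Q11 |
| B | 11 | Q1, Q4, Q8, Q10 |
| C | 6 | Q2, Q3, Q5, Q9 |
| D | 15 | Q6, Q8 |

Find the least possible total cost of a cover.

21

A, B, C together cover every rack (A ∪ B ∪ C = {Q1, Q2, Q3, Q4, Q5, Q6, Q7, Q8, Q9, Q10, Q11}); total cost 4 + 11 + 6 = 21.
No covering selection has total cost below 21.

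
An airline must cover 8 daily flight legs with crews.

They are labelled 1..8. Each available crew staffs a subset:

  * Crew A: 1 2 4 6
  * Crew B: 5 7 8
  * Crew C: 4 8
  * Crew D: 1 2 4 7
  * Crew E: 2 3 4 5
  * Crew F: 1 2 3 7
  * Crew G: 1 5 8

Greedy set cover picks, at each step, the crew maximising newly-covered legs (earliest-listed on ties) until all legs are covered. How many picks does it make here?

3

Greedy: pick A (covers 4 new) → pick B (covers 3 new) → pick E (covers 1 new). Total picks: 3.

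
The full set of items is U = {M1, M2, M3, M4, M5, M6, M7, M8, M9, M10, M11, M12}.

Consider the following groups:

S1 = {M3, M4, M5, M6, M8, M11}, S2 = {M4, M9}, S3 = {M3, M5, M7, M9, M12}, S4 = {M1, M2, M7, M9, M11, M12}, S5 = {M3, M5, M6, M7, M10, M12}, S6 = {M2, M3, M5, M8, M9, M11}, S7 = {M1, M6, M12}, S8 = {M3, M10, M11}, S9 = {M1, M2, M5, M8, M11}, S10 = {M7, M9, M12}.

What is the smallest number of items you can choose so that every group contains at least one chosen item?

H = {M1, M3, M9} meets every group (each contains at least one member of H), and |H| = 3.
The groups S2, S7, S8 are pairwise disjoint, so any hitting set needs a separate item for each — at least 3. Hence 3 is optimal.

3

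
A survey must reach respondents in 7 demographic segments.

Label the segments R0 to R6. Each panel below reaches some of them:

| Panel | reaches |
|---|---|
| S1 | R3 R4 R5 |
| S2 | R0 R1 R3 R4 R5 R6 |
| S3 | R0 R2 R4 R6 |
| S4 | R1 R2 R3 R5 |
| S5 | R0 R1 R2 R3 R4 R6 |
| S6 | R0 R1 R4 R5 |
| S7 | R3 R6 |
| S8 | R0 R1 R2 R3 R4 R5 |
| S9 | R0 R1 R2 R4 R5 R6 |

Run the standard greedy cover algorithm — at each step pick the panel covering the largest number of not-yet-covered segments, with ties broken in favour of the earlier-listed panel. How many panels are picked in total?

Greedy: pick S2 (covers 6 new) → pick S3 (covers 1 new). Total picks: 2.

2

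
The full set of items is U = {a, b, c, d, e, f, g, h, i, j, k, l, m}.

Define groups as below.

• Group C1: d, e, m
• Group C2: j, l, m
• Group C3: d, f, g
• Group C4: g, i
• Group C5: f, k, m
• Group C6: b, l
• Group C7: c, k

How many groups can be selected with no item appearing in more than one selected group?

4

C1, C4, C6, C7 are pairwise disjoint (C1={d,e,m}; C4={g,i}; C6={b,l}; C7={c,k}).
Every remaining group overlaps one of these, and no 5 of the listed groups are pairwise disjoint, so 4 is the maximum.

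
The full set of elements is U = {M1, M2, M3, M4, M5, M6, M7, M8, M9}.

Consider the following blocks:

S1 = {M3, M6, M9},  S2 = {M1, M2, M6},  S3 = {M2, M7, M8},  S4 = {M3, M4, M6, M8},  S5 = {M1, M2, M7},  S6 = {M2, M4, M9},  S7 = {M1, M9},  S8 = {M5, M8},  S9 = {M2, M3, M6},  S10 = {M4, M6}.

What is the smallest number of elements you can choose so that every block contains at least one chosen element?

H = {M1, M3, M4, M8} meets every block (each contains at least one member of H), and |H| = 4.
No choice of 3 elements meets every block, so 4 is the minimum.

4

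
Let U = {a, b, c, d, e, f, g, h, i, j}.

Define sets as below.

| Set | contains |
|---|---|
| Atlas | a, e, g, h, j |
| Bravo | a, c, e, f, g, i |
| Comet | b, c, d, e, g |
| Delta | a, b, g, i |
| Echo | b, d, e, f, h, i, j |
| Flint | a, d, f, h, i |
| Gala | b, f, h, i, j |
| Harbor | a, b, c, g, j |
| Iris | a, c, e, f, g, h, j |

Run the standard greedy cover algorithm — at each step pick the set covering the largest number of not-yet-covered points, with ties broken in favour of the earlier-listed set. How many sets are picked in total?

2

Greedy: pick Echo (covers 7 new) → pick Bravo (covers 3 new). Total picks: 2.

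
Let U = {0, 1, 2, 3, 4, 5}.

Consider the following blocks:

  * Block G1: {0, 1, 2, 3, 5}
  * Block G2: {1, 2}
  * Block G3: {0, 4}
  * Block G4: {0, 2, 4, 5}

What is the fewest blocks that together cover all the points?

G1 and G4 together: G1 ∪ G4 = {0, 1, 2, 3, 4, 5} — every point is covered.
No single block has all 6 points (the largest, G1, has 5), so 2 is optimal.

2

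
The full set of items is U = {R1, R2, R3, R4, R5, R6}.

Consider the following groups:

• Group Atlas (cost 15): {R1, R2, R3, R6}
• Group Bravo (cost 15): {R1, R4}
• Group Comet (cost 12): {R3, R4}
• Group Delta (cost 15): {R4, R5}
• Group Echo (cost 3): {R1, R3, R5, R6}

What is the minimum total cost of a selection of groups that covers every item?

Atlas, Delta together cover every item (Atlas ∪ Delta = {R1, R2, R3, R4, R5, R6}); total cost 15 + 15 = 30.
No covering selection has total cost below 30.

30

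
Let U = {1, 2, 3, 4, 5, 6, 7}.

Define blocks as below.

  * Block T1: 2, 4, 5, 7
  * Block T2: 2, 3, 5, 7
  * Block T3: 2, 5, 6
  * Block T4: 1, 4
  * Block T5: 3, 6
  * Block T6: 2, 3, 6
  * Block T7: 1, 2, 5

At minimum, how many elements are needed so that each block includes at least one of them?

Take H = {1, 3, 5}. Each listed block contains at least one of these, so H is a hitting set of size 3.
No choice of 2 elements meets every block, so 3 is the minimum.

3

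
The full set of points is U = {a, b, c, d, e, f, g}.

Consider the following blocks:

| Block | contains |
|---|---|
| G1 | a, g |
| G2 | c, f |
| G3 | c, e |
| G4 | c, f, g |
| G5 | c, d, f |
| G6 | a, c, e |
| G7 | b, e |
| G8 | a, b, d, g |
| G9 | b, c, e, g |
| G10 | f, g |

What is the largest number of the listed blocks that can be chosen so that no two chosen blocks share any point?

3

G1, G5, G7 are pairwise disjoint (G1={a,g}; G5={c,d,f}; G7={b,e}).
Every remaining block overlaps one of these, and no 4 of the listed blocks are pairwise disjoint, so 3 is the maximum.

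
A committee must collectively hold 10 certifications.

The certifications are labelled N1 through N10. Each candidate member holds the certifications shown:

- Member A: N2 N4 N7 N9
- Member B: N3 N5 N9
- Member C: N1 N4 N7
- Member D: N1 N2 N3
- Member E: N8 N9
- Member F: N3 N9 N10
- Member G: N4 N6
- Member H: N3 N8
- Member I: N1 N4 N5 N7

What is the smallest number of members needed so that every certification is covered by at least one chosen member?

A and F and G and H and I together: A ∪ F ∪ G ∪ H ∪ I = {N1, N2, N3, N4, N5, N6, N7, N8, N9, N10} — every certification is covered.
No 4 of the 9 members cover everything (all 126 combinations miss at least one certification), so 5 is optimal.

5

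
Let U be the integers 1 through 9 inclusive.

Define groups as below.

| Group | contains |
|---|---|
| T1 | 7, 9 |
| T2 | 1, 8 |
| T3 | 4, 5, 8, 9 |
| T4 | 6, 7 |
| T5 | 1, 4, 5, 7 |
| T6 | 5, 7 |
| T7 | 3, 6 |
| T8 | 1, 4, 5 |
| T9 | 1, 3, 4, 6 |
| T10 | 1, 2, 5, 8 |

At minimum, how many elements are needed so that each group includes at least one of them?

4

H = {1, 5, 6, 7} meets every group (each contains at least one member of H), and |H| = 4.
No choice of 3 elements meets every group, so 4 is the minimum.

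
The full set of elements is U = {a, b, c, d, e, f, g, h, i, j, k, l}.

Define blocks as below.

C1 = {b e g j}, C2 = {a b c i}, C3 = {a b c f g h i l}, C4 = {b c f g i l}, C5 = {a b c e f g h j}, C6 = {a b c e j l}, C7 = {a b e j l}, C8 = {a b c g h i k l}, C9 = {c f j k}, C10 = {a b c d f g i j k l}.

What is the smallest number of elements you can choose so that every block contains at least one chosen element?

The 2 elements {b, k} hit every block.
No single element lies in every block, so at least 2 are needed and 2 is optimal.

2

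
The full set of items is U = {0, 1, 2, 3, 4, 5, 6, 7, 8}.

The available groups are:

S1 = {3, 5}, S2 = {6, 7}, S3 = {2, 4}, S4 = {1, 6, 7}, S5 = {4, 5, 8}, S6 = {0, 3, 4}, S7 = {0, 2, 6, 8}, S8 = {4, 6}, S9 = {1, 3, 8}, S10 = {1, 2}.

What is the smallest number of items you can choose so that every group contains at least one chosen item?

The 4 items {2, 3, 6, 8} hit every group.
No choice of 3 items meets every group, so 4 is the minimum.

4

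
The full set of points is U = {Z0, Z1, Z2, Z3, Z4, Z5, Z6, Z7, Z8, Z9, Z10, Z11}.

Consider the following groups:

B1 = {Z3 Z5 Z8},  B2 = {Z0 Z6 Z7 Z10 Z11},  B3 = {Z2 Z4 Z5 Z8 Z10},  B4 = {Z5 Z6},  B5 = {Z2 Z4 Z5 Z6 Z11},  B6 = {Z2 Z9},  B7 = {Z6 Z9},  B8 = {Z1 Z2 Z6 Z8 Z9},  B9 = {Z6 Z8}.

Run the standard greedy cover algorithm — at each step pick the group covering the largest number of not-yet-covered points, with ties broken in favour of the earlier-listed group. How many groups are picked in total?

4

Greedy: pick B2 (covers 5 new) → pick B3 (covers 4 new) → pick B8 (covers 2 new) → pick B1 (covers 1 new). Total picks: 4.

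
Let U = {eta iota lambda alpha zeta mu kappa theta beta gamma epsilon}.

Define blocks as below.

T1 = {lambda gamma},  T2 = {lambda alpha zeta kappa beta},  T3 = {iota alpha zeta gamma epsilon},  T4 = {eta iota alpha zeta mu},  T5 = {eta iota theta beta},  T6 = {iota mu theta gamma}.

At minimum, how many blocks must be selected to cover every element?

4

Take {T2, T3, T5, T6}. Their union is {eta, iota, lambda, alpha, zeta, mu, kappa, theta, beta, gamma, epsilon}, which is all 11 elements.
No 3 of the 6 blocks cover everything (all 20 combinations miss at least one element), so 4 is optimal.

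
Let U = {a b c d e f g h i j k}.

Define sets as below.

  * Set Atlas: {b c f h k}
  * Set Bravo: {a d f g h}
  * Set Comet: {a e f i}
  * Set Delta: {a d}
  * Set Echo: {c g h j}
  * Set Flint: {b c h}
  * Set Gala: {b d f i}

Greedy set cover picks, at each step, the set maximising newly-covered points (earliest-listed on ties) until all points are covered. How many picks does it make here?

Greedy: pick Atlas (covers 5 new) → pick Bravo (covers 3 new) → pick Comet (covers 2 new) → pick Echo (covers 1 new). Total picks: 4.

4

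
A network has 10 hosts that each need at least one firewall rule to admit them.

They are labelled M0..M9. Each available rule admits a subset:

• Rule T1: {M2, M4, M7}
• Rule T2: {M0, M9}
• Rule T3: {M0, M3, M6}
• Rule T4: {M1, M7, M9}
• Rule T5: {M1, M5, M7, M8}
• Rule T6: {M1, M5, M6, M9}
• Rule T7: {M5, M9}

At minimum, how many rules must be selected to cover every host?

4

Take {T1, T3, T5, T6}. Their union is {M0, M1, M2, M3, M4, M5, M6, M7, M8, M9}, which is all 10 hosts.
No 3 of the 7 rules cover everything (all 35 combinations miss at least one host), so 4 is optimal.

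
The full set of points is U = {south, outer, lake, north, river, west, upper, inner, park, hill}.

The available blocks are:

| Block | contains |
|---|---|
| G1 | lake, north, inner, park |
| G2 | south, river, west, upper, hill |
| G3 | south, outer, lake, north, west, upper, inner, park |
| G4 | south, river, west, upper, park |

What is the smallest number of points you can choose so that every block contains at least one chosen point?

2

The 2 points {west, inner} hit every block.
The blocks G1, G2 are pairwise disjoint, so any hitting set needs a separate point for each — at least 2. Hence 2 is optimal.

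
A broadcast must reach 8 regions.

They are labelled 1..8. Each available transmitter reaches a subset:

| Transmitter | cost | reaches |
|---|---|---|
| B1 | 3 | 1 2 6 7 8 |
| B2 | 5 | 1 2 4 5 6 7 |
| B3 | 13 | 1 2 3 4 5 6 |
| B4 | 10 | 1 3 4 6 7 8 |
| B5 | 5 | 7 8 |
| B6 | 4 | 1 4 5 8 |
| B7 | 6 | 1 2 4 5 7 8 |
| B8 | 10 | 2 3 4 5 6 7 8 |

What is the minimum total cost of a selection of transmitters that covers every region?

B1, B8 together cover every region (B1 ∪ B8 = {1, 2, 3, 4, 5, 6, 7, 8}); total cost 3 + 10 = 13.
The greedy pick B1, B6, B4 costs 17; no covering selection beats 13.

13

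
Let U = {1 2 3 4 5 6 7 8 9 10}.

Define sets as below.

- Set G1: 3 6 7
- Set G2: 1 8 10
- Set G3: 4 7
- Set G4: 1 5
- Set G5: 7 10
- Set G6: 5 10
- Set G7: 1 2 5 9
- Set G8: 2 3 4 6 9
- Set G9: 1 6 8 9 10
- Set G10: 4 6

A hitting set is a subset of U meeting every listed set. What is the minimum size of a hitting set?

4

H = {1, 4, 6, 10} meets every set (each contains at least one member of H), and |H| = 4.
No choice of 3 items meets every set, so 4 is the minimum.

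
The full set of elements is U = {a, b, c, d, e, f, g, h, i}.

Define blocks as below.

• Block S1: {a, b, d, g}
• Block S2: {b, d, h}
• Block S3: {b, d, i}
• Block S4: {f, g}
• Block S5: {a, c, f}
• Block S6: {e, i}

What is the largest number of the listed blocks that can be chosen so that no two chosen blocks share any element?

S2, S5, S6 are pairwise disjoint (S2={b,d,h}; S5={a,c,f}; S6={e,i}).
Every remaining block overlaps one of these, and no 4 of the listed blocks are pairwise disjoint, so 3 is the maximum.

3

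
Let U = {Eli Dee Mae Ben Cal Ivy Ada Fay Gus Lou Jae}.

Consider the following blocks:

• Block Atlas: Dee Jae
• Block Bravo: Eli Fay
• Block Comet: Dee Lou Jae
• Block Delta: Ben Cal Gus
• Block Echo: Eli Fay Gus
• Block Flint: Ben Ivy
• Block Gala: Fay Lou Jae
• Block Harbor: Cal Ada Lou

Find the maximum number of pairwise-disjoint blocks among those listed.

4

Atlas, Echo, Flint, Harbor are pairwise disjoint (Atlas={Dee,Jae}; Echo={Eli,Fay,Gus}; Flint={Ben,Ivy}; Harbor={Cal,Ada,Lou}).
Every remaining block overlaps one of these, and no 5 of the listed blocks are pairwise disjoint, so 4 is the maximum.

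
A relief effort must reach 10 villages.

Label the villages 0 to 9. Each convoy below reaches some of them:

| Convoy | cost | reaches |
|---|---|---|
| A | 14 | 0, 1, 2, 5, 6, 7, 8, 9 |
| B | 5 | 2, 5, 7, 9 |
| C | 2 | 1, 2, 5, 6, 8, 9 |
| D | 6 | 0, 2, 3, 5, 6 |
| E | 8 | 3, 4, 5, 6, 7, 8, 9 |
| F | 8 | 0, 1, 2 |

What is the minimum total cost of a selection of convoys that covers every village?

16

E, F together cover every village (E ∪ F = {0, 1, 2, 3, 4, 5, 6, 7, 8, 9}); total cost 8 + 8 = 16.
No covering selection has total cost below 16.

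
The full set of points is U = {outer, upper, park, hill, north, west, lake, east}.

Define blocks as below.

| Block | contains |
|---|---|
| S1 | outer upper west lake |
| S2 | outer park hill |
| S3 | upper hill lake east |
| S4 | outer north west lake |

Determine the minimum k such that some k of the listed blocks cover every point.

S2, S3, and S4 cover everything between them: the union {outer, upper, park, hill, north, west, lake, east} is all of U.
Only S2 contains park, so S2 is forced; the remaining 5 points need at least 2 more blocks (each remaining block adds at most 3) — so at least 3 blocks are needed, and 3 is optimal.

3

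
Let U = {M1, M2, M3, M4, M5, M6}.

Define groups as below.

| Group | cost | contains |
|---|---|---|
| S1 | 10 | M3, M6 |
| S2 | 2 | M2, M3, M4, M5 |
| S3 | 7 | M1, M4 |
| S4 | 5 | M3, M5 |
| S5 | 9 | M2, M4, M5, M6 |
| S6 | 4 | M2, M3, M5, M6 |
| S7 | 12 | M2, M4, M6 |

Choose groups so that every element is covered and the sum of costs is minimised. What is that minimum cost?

S3, S6 together cover every element (S3 ∪ S6 = {M1, M2, M3, M4, M5, M6}); total cost 7 + 4 = 11.
The greedy pick S2, S6, S3 costs 13; no covering selection beats 11.

11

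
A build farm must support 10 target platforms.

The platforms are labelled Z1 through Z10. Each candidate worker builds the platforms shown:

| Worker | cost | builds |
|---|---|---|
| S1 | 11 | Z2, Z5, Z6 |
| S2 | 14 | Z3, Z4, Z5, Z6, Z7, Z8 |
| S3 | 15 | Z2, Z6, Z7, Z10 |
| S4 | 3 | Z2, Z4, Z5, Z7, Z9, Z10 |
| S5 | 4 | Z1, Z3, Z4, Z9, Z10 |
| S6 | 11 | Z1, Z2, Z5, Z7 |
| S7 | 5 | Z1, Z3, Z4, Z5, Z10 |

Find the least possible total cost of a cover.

S2, S4, S5 together cover every platform (S2 ∪ S4 ∪ S5 = {Z1, Z2, Z3, Z4, Z5, Z6, Z7, Z8, Z9, Z10}); total cost 14 + 3 + 4 = 21.
No covering selection has total cost below 21.

21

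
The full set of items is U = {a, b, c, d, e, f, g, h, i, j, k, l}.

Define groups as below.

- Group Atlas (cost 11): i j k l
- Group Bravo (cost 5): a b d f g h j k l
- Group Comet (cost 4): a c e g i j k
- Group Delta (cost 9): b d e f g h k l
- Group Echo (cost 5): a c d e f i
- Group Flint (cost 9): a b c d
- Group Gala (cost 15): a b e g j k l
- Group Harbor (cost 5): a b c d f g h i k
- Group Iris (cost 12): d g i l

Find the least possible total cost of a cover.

9

Bravo, Comet together cover every item (Bravo ∪ Comet = {a, b, c, d, e, f, g, h, i, j, k, l}); total cost 5 + 4 = 9.
No covering selection has total cost below 9.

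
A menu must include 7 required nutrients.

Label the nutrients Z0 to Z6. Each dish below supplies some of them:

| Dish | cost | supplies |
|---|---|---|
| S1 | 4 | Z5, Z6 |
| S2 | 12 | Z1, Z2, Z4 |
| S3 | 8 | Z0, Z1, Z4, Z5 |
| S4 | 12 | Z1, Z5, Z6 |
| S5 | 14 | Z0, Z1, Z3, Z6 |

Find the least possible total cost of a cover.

30

S1, S2, S5 together cover every nutrient (S1 ∪ S2 ∪ S5 = {Z0, Z1, Z2, Z3, Z4, Z5, Z6}); total cost 4 + 12 + 14 = 30.
The greedy pick S1, S3, S2, S5 costs 38; no covering selection beats 30.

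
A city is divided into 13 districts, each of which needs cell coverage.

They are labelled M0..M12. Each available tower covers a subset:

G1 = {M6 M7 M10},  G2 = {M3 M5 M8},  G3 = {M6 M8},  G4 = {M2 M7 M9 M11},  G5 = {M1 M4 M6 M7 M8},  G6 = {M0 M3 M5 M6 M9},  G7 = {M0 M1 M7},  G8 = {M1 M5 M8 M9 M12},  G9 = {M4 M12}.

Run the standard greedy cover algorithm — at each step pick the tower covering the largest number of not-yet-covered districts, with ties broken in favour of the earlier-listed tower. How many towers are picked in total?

Greedy: pick G5 (covers 5 new) → pick G6 (covers 4 new) → pick G4 (covers 2 new) → pick G1 (covers 1 new) → pick G8 (covers 1 new). Total picks: 5.

5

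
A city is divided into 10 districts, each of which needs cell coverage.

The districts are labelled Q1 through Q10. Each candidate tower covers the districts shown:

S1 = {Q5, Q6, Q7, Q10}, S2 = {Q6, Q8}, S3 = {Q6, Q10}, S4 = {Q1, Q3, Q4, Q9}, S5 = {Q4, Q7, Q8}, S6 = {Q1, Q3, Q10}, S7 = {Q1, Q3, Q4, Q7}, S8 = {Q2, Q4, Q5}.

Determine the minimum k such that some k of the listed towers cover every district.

S1 and S4 and S5 and S8 together: S1 ∪ S4 ∪ S5 ∪ S8 = {Q1, Q2, Q3, Q4, Q5, Q6, Q7, Q8, Q9, Q10} — every district is covered.
Only S8 contains Q2, so S8 is forced; the remaining 7 districts need at least 3 more towers (each remaining tower adds at most 3) — so at least 4 towers are needed, and 4 is optimal.

4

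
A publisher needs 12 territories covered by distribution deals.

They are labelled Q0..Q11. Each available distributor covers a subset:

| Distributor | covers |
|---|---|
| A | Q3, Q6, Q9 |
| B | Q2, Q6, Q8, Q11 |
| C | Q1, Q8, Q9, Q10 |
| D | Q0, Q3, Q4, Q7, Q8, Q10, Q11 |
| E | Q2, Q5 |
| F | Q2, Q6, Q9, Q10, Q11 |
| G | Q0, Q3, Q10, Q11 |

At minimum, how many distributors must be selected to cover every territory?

C and D and E and F together: C ∪ D ∪ E ∪ F = {Q0, Q1, Q2, Q3, Q4, Q5, Q6, Q7, Q8, Q9, Q10, Q11} — every territory is covered.
No 3 of the 7 distributors cover everything (all 35 combinations miss at least one territory), so 4 is optimal.

4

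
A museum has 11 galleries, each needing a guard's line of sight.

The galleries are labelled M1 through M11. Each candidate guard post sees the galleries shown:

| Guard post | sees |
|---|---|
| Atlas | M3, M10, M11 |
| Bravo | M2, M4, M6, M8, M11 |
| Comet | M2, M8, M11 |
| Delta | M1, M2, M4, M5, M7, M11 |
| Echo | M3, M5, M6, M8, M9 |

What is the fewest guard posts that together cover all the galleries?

3

Atlas and Delta and Echo together: Atlas ∪ Delta ∪ Echo = {M1, M2, M3, M4, M5, M6, M7, M8, M9, M10, M11} — every gallery is covered.
Only Delta contains M1, so Delta is forced; the remaining 5 galleries need at least 2 more guard posts (each remaining guard post adds at most 4) — so at least 3 guard posts are needed, and 3 is optimal.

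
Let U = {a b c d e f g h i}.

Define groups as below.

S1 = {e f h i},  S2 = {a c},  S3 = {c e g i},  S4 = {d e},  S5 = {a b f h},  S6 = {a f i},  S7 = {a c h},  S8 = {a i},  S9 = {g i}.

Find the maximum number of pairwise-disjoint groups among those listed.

3

S4, S7, S9 are pairwise disjoint (S4={d,e}; S7={a,c,h}; S9={g,i}).
Every remaining group overlaps one of these, and no 4 of the listed groups are pairwise disjoint, so 3 is the maximum.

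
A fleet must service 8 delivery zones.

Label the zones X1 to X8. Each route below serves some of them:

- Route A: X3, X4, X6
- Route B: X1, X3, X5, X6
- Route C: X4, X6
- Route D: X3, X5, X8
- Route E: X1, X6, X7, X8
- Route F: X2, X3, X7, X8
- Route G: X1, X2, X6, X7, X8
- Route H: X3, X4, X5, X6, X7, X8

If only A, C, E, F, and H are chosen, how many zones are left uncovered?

0

Union of A, C, E, F, H = {X1, X2, X3, X4, X5, X6, X7, X8} — that's every zone, so 0 are uncovered.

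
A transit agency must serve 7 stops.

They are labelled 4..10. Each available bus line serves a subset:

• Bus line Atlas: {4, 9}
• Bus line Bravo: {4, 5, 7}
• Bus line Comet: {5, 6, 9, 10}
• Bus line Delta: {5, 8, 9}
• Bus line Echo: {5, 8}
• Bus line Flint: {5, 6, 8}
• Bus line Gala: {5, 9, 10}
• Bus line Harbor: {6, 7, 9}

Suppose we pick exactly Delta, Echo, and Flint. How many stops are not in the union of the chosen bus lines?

3

Union of Delta, Echo, Flint = {5, 6, 8, 9}.
Not covered: 4, 7, 10 — 3 stops.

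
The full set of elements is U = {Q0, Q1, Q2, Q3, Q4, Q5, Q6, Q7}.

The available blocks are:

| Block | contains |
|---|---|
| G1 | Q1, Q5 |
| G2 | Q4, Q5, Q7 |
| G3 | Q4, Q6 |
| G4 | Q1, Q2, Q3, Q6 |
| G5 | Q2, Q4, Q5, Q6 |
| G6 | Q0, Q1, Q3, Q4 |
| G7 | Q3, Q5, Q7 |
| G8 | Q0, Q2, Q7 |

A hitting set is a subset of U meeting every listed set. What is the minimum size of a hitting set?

Take H = {Q0, Q5, Q6}. Each listed block contains at least one of these, so H is a hitting set of size 3.
The blocks G1, G3, G8 are pairwise disjoint, so any hitting set needs a separate element for each — at least 3. Hence 3 is optimal.

3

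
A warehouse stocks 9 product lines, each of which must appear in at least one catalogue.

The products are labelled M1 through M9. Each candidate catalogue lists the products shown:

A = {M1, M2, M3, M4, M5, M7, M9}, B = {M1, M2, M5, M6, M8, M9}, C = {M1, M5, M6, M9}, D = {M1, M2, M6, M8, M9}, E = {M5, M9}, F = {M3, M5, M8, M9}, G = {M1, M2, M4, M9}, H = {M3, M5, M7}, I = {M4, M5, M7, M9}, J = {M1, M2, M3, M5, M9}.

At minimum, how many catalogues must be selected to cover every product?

Take {A, B}. Their union is {M1, M2, M3, M4, M5, M6, M7, M8, M9}, which is all 9 products.
No single catalogue has all 9 products (the largest, A, has 7), so 2 is optimal.

2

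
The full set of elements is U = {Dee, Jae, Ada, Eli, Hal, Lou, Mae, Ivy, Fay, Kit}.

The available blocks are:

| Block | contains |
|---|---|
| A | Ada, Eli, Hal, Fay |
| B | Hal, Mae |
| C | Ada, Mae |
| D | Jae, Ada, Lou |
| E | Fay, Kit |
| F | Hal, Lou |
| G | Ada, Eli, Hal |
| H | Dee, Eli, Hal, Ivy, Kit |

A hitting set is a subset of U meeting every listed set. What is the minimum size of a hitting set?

The 3 elements {Ada, Hal, Fay} hit every block.
The blocks C, E, F are pairwise disjoint, so any hitting set needs a separate element for each — at least 3. Hence 3 is optimal.

3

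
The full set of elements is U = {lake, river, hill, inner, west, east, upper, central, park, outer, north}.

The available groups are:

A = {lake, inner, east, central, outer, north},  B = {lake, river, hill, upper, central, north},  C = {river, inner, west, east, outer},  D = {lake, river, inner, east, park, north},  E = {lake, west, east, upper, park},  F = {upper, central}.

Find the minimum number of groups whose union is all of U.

Take {B, C, D}. Their union is {lake, river, hill, inner, west, east, upper, central, park, outer, north}, which is all 11 elements.
Only B contains hill, so B is forced; the remaining 5 elements need at least 2 more groups (each remaining group adds at most 4) — so at least 3 groups are needed, and 3 is optimal.

3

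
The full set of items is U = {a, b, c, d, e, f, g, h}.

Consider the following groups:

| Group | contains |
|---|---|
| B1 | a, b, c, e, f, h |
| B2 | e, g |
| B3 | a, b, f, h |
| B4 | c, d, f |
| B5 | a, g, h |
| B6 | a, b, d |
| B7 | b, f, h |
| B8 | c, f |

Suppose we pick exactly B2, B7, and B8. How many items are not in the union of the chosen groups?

2

Union of B2, B7, B8 = {b, c, e, f, g, h}.
Not covered: a, d — 2 items.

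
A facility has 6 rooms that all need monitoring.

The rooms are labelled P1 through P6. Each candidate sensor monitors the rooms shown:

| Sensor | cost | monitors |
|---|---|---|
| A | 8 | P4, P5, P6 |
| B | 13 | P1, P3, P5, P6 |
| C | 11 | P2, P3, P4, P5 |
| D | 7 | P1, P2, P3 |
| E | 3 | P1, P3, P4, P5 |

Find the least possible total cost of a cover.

15

A, D together cover every room (A ∪ D = {P1, P2, P3, P4, P5, P6}); total cost 8 + 7 = 15.
The greedy pick E, D, A costs 18; no covering selection beats 15.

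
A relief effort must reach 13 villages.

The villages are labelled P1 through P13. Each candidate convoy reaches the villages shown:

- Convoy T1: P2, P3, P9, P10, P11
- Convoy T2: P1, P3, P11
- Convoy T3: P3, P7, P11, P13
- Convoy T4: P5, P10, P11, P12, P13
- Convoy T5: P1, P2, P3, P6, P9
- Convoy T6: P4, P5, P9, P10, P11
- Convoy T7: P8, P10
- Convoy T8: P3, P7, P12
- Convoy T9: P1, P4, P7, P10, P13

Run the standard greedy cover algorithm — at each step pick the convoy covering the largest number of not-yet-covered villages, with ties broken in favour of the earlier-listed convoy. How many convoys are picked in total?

Greedy: pick T1 (covers 5 new) → pick T9 (covers 4 new) → pick T4 (covers 2 new) → pick T5 (covers 1 new) → pick T7 (covers 1 new). Total picks: 5.
(The true minimum cover uses only 4 convoys, so greedy is not optimal here.)

5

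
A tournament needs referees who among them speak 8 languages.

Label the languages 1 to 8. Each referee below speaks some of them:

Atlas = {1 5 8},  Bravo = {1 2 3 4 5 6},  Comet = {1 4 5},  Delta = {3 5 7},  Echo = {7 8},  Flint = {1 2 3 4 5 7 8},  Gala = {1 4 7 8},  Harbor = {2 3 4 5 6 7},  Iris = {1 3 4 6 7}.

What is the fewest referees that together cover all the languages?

2

Flint and Iris together: Flint ∪ Iris = {1, 2, 3, 4, 5, 6, 7, 8} — every language is covered.
No single referee has all 8 languages (the largest, Flint, has 7), so 2 is optimal.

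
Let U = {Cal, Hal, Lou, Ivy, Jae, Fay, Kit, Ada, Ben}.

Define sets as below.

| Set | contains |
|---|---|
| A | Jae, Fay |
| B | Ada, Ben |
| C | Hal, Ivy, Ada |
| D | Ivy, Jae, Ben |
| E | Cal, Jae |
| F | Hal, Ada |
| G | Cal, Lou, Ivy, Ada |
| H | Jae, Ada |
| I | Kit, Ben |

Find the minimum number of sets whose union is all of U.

4

Take {A, F, G, I}. Their union is {Cal, Hal, Lou, Ivy, Jae, Fay, Kit, Ada, Ben}, which is all 9 points.
Only G contains Lou, so G is forced; the remaining 5 points need at least 3 more sets (each remaining set adds at most 2) — so at least 4 sets are needed, and 4 is optimal.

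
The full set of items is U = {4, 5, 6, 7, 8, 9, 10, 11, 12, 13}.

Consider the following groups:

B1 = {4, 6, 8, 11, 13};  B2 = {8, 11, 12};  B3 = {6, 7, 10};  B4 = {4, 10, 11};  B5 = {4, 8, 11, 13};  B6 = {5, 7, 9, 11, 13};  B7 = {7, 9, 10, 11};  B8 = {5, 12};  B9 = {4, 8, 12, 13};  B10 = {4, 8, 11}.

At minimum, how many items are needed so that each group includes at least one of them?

H = {7, 11, 12} meets every group (each contains at least one member of H), and |H| = 3.
The groups B3, B5, B8 are pairwise disjoint, so any hitting set needs a separate item for each — at least 3. Hence 3 is optimal.

3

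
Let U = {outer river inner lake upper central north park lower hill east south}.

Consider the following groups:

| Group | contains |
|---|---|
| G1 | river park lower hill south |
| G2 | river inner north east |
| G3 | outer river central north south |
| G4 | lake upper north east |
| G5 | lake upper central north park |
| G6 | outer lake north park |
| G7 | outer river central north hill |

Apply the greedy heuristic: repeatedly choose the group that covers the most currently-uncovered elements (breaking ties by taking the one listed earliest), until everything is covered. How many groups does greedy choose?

Greedy: pick G1 (covers 5 new) → pick G4 (covers 4 new) → pick G3 (covers 2 new) → pick G2 (covers 1 new). Total picks: 4.

4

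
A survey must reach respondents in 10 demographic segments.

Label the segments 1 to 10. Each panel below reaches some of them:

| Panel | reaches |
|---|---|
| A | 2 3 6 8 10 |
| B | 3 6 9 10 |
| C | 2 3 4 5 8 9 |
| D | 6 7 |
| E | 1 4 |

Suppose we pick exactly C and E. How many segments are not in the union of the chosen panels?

Union of C, E = {1, 2, 3, 4, 5, 8, 9}.
Not covered: 6, 7, 10 — 3 segments.

3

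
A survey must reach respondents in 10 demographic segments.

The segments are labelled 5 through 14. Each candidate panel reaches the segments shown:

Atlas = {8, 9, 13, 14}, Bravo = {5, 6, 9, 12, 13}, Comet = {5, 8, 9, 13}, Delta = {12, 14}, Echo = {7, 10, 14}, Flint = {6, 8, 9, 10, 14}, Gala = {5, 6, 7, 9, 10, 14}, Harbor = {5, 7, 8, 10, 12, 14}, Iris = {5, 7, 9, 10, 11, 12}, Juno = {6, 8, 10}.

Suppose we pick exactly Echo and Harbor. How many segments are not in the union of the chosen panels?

Union of Echo, Harbor = {5, 7, 8, 10, 12, 14}.
Not covered: 6, 9, 11, 13 — 4 segments.

4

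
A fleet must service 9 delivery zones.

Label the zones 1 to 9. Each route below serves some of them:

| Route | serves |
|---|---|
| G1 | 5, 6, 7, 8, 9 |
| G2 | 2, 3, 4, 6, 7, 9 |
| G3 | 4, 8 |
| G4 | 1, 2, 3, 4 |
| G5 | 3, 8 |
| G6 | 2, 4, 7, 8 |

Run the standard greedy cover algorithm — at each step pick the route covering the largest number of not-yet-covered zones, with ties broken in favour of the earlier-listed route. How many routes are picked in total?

Greedy: pick G2 (covers 6 new) → pick G1 (covers 2 new) → pick G4 (covers 1 new). Total picks: 3.
(The true minimum cover uses only 2 routes, so greedy is not optimal here.)

3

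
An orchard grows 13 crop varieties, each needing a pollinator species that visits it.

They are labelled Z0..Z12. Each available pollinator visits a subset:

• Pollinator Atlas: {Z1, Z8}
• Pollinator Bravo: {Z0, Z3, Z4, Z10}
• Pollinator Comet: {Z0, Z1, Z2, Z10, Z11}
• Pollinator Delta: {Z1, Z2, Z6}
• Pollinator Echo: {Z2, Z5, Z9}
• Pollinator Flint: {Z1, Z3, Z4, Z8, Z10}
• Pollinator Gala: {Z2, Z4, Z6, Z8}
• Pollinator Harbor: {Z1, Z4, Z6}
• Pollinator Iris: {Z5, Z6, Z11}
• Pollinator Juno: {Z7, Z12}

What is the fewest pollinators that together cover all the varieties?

5

Take {Bravo, Comet, Echo, Gala, Juno}. Their union is {Z0, Z1, Z2, Z3, Z4, Z5, Z6, Z7, Z8, Z9, Z10, Z11, Z12}, which is all 13 varieties.
No 4 of the 10 pollinators cover everything (all 210 combinations miss at least one variety), so 5 is optimal.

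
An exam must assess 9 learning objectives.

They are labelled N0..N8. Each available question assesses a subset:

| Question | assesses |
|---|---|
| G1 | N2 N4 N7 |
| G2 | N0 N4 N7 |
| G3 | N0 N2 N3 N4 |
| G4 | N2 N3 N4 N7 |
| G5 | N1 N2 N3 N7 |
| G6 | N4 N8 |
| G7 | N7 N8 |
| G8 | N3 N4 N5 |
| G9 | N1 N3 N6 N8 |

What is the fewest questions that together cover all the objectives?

G2 and G5 and G8 and G9 together: G2 ∪ G5 ∪ G8 ∪ G9 = {N0, N1, N2, N3, N4, N5, N6, N7, N8} — every objective is covered.
No 3 of the 9 questions cover everything (all 84 combinations miss at least one objective), so 4 is optimal.

4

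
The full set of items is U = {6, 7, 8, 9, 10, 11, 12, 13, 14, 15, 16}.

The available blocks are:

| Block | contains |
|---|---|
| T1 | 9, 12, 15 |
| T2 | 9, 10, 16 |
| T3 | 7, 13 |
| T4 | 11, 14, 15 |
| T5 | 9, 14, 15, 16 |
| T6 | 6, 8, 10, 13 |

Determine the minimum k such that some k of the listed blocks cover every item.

5

T1 and T2 and T3 and T4 and T6 together: T1 ∪ T2 ∪ T3 ∪ T4 ∪ T6 = {6, 7, 8, 9, 10, 11, 12, 13, 14, 15, 16} — every item is covered.
No 4 of the 6 blocks cover everything (all 15 combinations miss at least one item), so 5 is optimal.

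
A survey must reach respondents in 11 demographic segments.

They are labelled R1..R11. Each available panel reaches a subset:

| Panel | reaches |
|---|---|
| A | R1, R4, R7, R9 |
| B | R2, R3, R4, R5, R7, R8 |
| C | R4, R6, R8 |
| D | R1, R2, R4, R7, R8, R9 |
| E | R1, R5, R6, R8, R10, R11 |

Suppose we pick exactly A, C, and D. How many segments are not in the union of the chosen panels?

Union of A, C, D = {R1, R2, R4, R6, R7, R8, R9}.
Not covered: R3, R5, R10, R11 — 4 segments.

4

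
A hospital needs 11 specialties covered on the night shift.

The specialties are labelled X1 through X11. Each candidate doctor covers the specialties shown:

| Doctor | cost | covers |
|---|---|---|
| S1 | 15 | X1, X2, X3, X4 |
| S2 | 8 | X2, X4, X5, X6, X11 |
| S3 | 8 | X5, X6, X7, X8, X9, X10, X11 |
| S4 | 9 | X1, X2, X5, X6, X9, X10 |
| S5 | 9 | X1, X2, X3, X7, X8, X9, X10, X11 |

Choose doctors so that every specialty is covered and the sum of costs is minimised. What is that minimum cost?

17

S2, S5 together cover every specialty (S2 ∪ S5 = {X1, X2, X3, X4, X5, X6, X7, X8, X9, X10, X11}); total cost 8 + 9 = 17.
No covering selection has total cost below 17.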